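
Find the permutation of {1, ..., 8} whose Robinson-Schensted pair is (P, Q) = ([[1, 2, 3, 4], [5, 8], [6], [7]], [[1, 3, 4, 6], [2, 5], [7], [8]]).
Reverse the RSK construction: for i from n down to 1, find the cell of Q containing i, remove the entry at that cell from P, and reverse-bump it up through P; the value ejected from row 1 is w(i).

Step i=8: Q has 8 at row 4, column 1; remove 7 from row 4 of P and reverse-bump: 7 enters row 3 and ejects 6; 6 enters row 2 and ejects 5; 5 enters row 1 and ejects 4. So w(8) = 4. P is now [[1, 2, 3, 5], [6, 8], [7]].
Step i=7: Q has 7 at row 3, column 1; remove 7 from row 3 of P and reverse-bump: 7 enters row 2 and ejects 6; 6 enters row 1 and ejects 5. So w(7) = 5. P is now [[1, 2, 3, 6], [7, 8]].
Step i=6: Q has 6 at row 1, column 4; remove that cell from P, ejecting 6. So w(6) = 6. P is now [[1, 2, 3], [7, 8]].
Step i=5: Q has 5 at row 2, column 2; remove 8 from row 2 of P and reverse-bump: 8 enters row 1 and ejects 3. So w(5) = 3. P is now [[1, 2, 8], [7]].
Step i=4: Q has 4 at row 1, column 3; remove that cell from P, ejecting 8. So w(4) = 8. P is now [[1, 2], [7]].
Step i=3: Q has 3 at row 1, column 2; remove that cell from P, ejecting 2. So w(3) = 2. P is now [[1], [7]].
Step i=2: Q has 2 at row 2, column 1; remove 7 from row 2 of P and reverse-bump: 7 enters row 1 and ejects 1. So w(2) = 1. P is now [[7]].
Step i=1: Q has 1 at row 1, column 1; remove that cell from P, ejecting 7. So w(1) = 7. P is now [].

So w = 7 1 2 8 3 6 5 4.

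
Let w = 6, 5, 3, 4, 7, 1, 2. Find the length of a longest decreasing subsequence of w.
4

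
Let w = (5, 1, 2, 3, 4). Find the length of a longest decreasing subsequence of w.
2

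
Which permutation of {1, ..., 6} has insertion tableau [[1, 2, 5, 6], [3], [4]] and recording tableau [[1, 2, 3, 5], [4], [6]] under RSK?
1 4 5 3 6 2

Reverse the RSK construction: for i from n down to 1, find the cell of Q containing i, remove the entry at that cell from P, and reverse-bump it up through P; the value ejected from row 1 is w(i).

Step i=6: Q has 6 at row 3, column 1; remove 4 from row 3 of P and reverse-bump: 4 enters row 2 and ejects 3; 3 enters row 1 and ejects 2. So w(6) = 2. P is now [[1, 3, 5, 6], [4]].
Step i=5: Q has 5 at row 1, column 4; remove that cell from P, ejecting 6. So w(5) = 6. P is now [[1, 3, 5], [4]].
Step i=4: Q has 4 at row 2, column 1; remove 4 from row 2 of P and reverse-bump: 4 enters row 1 and ejects 3. So w(4) = 3. P is now [[1, 4, 5]].
Step i=3: Q has 3 at row 1, column 3; remove that cell from P, ejecting 5. So w(3) = 5. P is now [[1, 4]].
Step i=2: Q has 2 at row 1, column 2; remove that cell from P, ejecting 4. So w(2) = 4. P is now [[1]].
Step i=1: Q has 1 at row 1, column 1; remove that cell from P, ejecting 1. So w(1) = 1. P is now [].

So w = 1 4 5 3 6 2.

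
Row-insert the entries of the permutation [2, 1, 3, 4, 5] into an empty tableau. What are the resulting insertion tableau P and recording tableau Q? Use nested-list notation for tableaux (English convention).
P = [[1, 3, 4, 5], [2]], Q = [[1, 3, 4, 5], [2]]

Insert each entry of the permutation into P by Schensted row insertion, recording in Q the position of each new cell.

Insert 2: appended to row 1. P = [[2]].
Insert 1: 1 bumps 2 from row 1; 2 starts row 2. P = [[1], [2]].
Insert 3: appended to row 1. P = [[1, 3], [2]].
Insert 4: appended to row 1. P = [[1, 3, 4], [2]].
Insert 5: appended to row 1. P = [[1, 3, 4, 5], [2]].

So P = [[1, 3, 4, 5], [2]], Q = [[1, 3, 4, 5], [2]].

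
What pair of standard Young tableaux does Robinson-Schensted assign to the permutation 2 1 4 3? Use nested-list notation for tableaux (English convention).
Insert each entry of the permutation into P by Schensted row insertion, recording in Q the position of each new cell.

Insert 2: appended to row 1. P = [[2]].
Insert 1: 1 bumps 2 from row 1; 2 starts row 2. P = [[1], [2]].
Insert 4: appended to row 1. P = [[1, 4], [2]].
Insert 3: 3 bumps 4 from row 1; 4 appends to row 2. P = [[1, 3], [2, 4]].

So P = [[1, 3], [2, 4]], Q = [[1, 3], [2, 4]].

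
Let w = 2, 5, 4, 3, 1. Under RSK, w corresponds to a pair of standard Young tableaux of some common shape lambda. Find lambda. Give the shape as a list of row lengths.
Row-insert each entry into an empty tableau.

After inserting 2: P = [[2]].
After inserting 5: P = [[2, 5]].
After inserting 4: P = [[2, 4], [5]].
After inserting 3: P = [[2, 3], [4], [5]].
After inserting 1: P = [[1, 3], [2], [4], [5]].

The final insertion tableau P = [[1, 3], [2], [4], [5]] has shape [2, 1, 1, 1].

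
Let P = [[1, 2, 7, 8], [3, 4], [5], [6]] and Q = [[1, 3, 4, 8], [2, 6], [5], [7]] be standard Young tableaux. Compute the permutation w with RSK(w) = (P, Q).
6 3 5 7 1 4 2 8

Reverse the RSK construction: for i from n down to 1, find the cell of Q containing i, remove the entry at that cell from P, and reverse-bump it up through P; the value ejected from row 1 is w(i).

Step i=8: Q has 8 at row 1, column 4; remove that cell from P, ejecting 8. So w(8) = 8. P is now [[1, 2, 7], [3, 4], [5], [6]].
Step i=7: Q has 7 at row 4, column 1; remove 6 from row 4 of P and reverse-bump: 6 enters row 3 and ejects 5; 5 enters row 2 and ejects 4; 4 enters row 1 and ejects 2. So w(7) = 2. P is now [[1, 4, 7], [3, 5], [6]].
Step i=6: Q has 6 at row 2, column 2; remove 5 from row 2 of P and reverse-bump: 5 enters row 1 and ejects 4. So w(6) = 4. P is now [[1, 5, 7], [3], [6]].
Step i=5: Q has 5 at row 3, column 1; remove 6 from row 3 of P and reverse-bump: 6 enters row 2 and ejects 3; 3 enters row 1 and ejects 1. So w(5) = 1. P is now [[3, 5, 7], [6]].
Step i=4: Q has 4 at row 1, column 3; remove that cell from P, ejecting 7. So w(4) = 7. P is now [[3, 5], [6]].
Step i=3: Q has 3 at row 1, column 2; remove that cell from P, ejecting 5. So w(3) = 5. P is now [[3], [6]].
Step i=2: Q has 2 at row 2, column 1; remove 6 from row 2 of P and reverse-bump: 6 enters row 1 and ejects 3. So w(2) = 3. P is now [[6]].
Step i=1: Q has 1 at row 1, column 1; remove that cell from P, ejecting 6. So w(1) = 6. P is now [].

So w = 6 3 5 7 1 4 2 8.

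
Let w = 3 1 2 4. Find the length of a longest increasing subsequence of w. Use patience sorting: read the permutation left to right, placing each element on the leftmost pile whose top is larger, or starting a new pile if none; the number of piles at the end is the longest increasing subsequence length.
3

3: new pile. tops = [3]
1: onto pile 1 (replacing 3). tops = [1]
2: new pile. tops = [1, 2]
4: new pile. tops = [1, 2, 4]

3 piles, so the longest increasing subsequence has length 3.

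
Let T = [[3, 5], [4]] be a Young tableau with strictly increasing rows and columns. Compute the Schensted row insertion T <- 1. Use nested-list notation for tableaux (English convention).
In row 1, 1 replaces 3 (the leftmost entry greater than 1); 3 is bumped to row 2. In row 2, 3 replaces 4 (the leftmost entry greater than 3); 4 is bumped to row 3. 4 starts a new row 3. The new tableau is [[1, 5], [3], [4]].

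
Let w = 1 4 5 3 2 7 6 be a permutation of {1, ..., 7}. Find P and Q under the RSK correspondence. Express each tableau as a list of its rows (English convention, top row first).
P = [[1, 2, 5, 6], [3, 7], [4]], Q = [[1, 2, 3, 6], [4, 7], [5]]

Insert each entry of the permutation into P by Schensted row insertion, recording in Q the position of each new cell.

Insert 1: appended to row 1. P = [[1]], Q = [[1]].
Insert 4: appended to row 1. P = [[1, 4]], Q = [[1, 2]].
Insert 5: appended to row 1. P = [[1, 4, 5]], Q = [[1, 2, 3]].
Insert 3: 3 bumps 4 from row 1; 4 starts row 2. P = [[1, 3, 5], [4]], Q = [[1, 2, 3], [4]].
Insert 2: 2 bumps 3 from row 1; 3 bumps 4 from row 2; 4 starts row 3. P = [[1, 2, 5], [3], [4]], Q = [[1, 2, 3], [4], [5]].
Insert 7: appended to row 1. P = [[1, 2, 5, 7], [3], [4]], Q = [[1, 2, 3, 6], [4], [5]].
Insert 6: 6 bumps 7 from row 1; 7 appends to row 2. P = [[1, 2, 5, 6], [3, 7], [4]], Q = [[1, 2, 3, 6], [4, 7], [5]].

So P = [[1, 2, 5, 6], [3, 7], [4]], Q = [[1, 2, 3, 6], [4, 7], [5]].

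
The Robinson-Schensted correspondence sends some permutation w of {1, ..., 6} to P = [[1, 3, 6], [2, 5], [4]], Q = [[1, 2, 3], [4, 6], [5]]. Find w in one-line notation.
Reverse the RSK construction: for i from n down to 1, find the cell of Q containing i, remove the entry at that cell from P, and reverse-bump it up through P; the value ejected from row 1 is w(i).

Step i=6: Q has 6 at row 2, column 2; remove 5 from row 2 of P and reverse-bump: 5 enters row 1 and ejects 3. So w(6) = 3. P is now [[1, 5, 6], [2], [4]].
Step i=5: Q has 5 at row 3, column 1; remove 4 from row 3 of P and reverse-bump: 4 enters row 2 and ejects 2; 2 enters row 1 and ejects 1. So w(5) = 1. P is now [[2, 5, 6], [4]].
Step i=4: Q has 4 at row 2, column 1; remove 4 from row 2 of P and reverse-bump: 4 enters row 1 and ejects 2. So w(4) = 2. P is now [[4, 5, 6]].
Step i=3: Q has 3 at row 1, column 3; remove that cell from P, ejecting 6. So w(3) = 6. P is now [[4, 5]].
Step i=2: Q has 2 at row 1, column 2; remove that cell from P, ejecting 5. So w(2) = 5. P is now [[4]].
Step i=1: Q has 1 at row 1, column 1; remove that cell from P, ejecting 4. So w(1) = 4. P is now [].

So w = 4 5 6 2 1 3.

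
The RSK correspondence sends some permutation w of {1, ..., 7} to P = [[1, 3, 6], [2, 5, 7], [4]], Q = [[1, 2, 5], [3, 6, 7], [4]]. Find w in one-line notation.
Reverse RSK: for i = n, n-1, ..., 1, locate i in Q, remove the corresponding corner cell from P, and reverse-bump its entry up through P; the value ejected from row 1 is w(i).

So w = 4 5 2 1 7 3 6.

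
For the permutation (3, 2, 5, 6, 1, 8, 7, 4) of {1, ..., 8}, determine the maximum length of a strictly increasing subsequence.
4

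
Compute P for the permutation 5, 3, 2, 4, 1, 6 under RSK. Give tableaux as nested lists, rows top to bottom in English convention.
P = [[1, 4, 6], [2], [3], [5]]

Insert 5: appended to row 1. P = [[5]].
Insert 3: 3 bumps 5 from row 1; 5 starts row 2. P = [[3], [5]].
Insert 2: 2 bumps 3 from row 1; 3 bumps 5 from row 2; 5 starts row 3. P = [[2], [3], [5]].
Insert 4: appended to row 1. P = [[2, 4], [3], [5]].
Insert 1: 1 bumps 2 from row 1; 2 bumps 3 from row 2; 3 bumps 5 from row 3; 5 starts row 4. P = [[1, 4], [2], [3], [5]].
Insert 6: appended to row 1. P = [[1, 4, 6], [2], [3], [5]].

So P = [[1, 4, 6], [2], [3], [5]].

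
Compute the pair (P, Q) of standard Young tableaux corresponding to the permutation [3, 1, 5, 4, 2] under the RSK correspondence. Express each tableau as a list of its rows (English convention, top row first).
P = [[1, 2], [3, 4], [5]], Q = [[1, 3], [2, 4], [5]]

Insert each entry of the permutation into P by Schensted row insertion, recording in Q the position of each new cell.

After inserting 3: P = [[3]].
After inserting 1: P = [[1], [3]].
After inserting 5: P = [[1, 5], [3]].
After inserting 4: P = [[1, 4], [3, 5]].
After inserting 2: P = [[1, 2], [3, 4], [5]].

So P = [[1, 2], [3, 4], [5]], Q = [[1, 3], [2, 4], [5]].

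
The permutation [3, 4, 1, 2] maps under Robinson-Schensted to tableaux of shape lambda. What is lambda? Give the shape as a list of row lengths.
[2, 2]

Row-insert each entry into an empty tableau.

After inserting 3: P = [[3]].
After inserting 4: P = [[3, 4]].
After inserting 1: P = [[1, 4], [3]].
After inserting 2: P = [[1, 2], [3, 4]].

The final insertion tableau P = [[1, 2], [3, 4]] has shape [2, 2].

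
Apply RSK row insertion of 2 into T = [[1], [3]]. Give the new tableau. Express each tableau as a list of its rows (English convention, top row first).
2 is larger than every entry of row 1, so it is appended to row 1. The new tableau is [[1, 2], [3]].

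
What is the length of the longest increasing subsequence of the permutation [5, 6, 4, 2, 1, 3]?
2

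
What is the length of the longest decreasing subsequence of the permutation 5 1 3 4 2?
3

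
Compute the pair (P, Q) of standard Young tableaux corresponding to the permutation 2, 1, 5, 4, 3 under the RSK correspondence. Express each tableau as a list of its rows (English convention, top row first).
Insert each entry of the permutation into P by Schensted row insertion, recording in Q the position of each new cell.

Insert 2: appended to row 1. P = [[2]].
Insert 1: 1 bumps 2 from row 1; 2 starts row 2. P = [[1], [2]].
Insert 5: appended to row 1. P = [[1, 5], [2]].
Insert 4: 4 bumps 5 from row 1; 5 appends to row 2. P = [[1, 4], [2, 5]].
Insert 3: 3 bumps 4 from row 1; 4 bumps 5 from row 2; 5 starts row 3. P = [[1, 3], [2, 4], [5]].

So P = [[1, 3], [2, 4], [5]], Q = [[1, 3], [2, 4], [5]].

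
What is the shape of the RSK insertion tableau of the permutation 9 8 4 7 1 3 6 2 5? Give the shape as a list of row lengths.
Row-insert each entry into an empty tableau.

After inserting 9: P = [[9]].
After inserting 8: P = [[8], [9]].
After inserting 4: P = [[4], [8], [9]].
After inserting 7: P = [[4, 7], [8], [9]].
After inserting 1: P = [[1, 7], [4], [8], [9]].
After inserting 3: P = [[1, 3], [4, 7], [8], [9]].
After inserting 6: P = [[1, 3, 6], [4, 7], [8], [9]].
After inserting 2: P = [[1, 2, 6], [3, 7], [4], [8], [9]].
After inserting 5: P = [[1, 2, 5], [3, 6], [4, 7], [8], [9]].

The final insertion tableau P = [[1, 2, 5], [3, 6], [4, 7], [8], [9]] has shape [3, 2, 2, 1, 1].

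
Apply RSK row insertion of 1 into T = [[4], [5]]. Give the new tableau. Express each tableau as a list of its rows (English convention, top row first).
In row 1, 1 replaces 4 (the leftmost entry greater than 1); 4 is bumped to row 2. In row 2, 4 replaces 5 (the leftmost entry greater than 4); 5 is bumped to row 3. 5 starts a new row 3. The new tableau is [[1], [4], [5]].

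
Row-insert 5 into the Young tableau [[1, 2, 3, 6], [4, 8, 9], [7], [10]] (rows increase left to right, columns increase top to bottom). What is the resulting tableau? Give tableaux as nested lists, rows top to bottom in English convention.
In row 1, 5 replaces 6 (the leftmost entry greater than 5); 6 is bumped to row 2. In row 2, 6 replaces 8 (the leftmost entry greater than 6); 8 is bumped to row 3. 8 is appended to row 3. The new tableau is [[1, 2, 3, 5], [4, 6, 9], [7, 8], [10]].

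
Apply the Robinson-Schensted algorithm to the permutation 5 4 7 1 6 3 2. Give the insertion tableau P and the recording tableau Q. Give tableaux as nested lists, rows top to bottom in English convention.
Insert each entry of the permutation into P by Schensted row insertion, recording in Q the position of each new cell.

After inserting 5: P = [[5]].
After inserting 4: P = [[4], [5]].
After inserting 7: P = [[4, 7], [5]].
After inserting 1: P = [[1, 7], [4], [5]].
After inserting 6: P = [[1, 6], [4, 7], [5]].
After inserting 3: P = [[1, 3], [4, 6], [5, 7]].
After inserting 2: P = [[1, 2], [3, 6], [4, 7], [5]].

So P = [[1, 2], [3, 6], [4, 7], [5]], Q = [[1, 3], [2, 5], [4, 6], [7]].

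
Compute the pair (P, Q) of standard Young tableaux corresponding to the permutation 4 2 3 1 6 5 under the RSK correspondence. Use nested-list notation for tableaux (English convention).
P = [[1, 3, 5], [2, 6], [4]], Q = [[1, 3, 5], [2, 6], [4]]

Insert each entry of the permutation into P by Schensted row insertion, recording in Q the position of each new cell.

Insert 4: appended to row 1. P = [[4]].
Insert 2: 2 bumps 4 from row 1; 4 starts row 2. P = [[2], [4]].
Insert 3: appended to row 1. P = [[2, 3], [4]].
Insert 1: 1 bumps 2 from row 1; 2 bumps 4 from row 2; 4 starts row 3. P = [[1, 3], [2], [4]].
Insert 6: appended to row 1. P = [[1, 3, 6], [2], [4]].
Insert 5: 5 bumps 6 from row 1; 6 appends to row 2. P = [[1, 3, 5], [2, 6], [4]].

So P = [[1, 3, 5], [2, 6], [4]], Q = [[1, 3, 5], [2, 6], [4]].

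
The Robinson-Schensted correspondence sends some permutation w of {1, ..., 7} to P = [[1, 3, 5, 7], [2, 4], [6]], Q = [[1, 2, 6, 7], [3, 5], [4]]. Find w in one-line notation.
Reverse the RSK construction: for i from n down to 1, find the cell of Q containing i, remove the entry at that cell from P, and reverse-bump it up through P; the value ejected from row 1 is w(i).

Step i=7: Q has 7 at row 1, column 4; remove that cell from P, ejecting 7. So w(7) = 7. P is now [[1, 3, 5], [2, 4], [6]].
Step i=6: Q has 6 at row 1, column 3; remove that cell from P, ejecting 5. So w(6) = 5. P is now [[1, 3], [2, 4], [6]].
Step i=5: Q has 5 at row 2, column 2; remove 4 from row 2 of P and reverse-bump: 4 enters row 1 and ejects 3. So w(5) = 3. P is now [[1, 4], [2], [6]].
Step i=4: Q has 4 at row 3, column 1; remove 6 from row 3 of P and reverse-bump: 6 enters row 2 and ejects 2; 2 enters row 1 and ejects 1. So w(4) = 1. P is now [[2, 4], [6]].
Step i=3: Q has 3 at row 2, column 1; remove 6 from row 2 of P and reverse-bump: 6 enters row 1 and ejects 4. So w(3) = 4. P is now [[2, 6]].
Step i=2: Q has 2 at row 1, column 2; remove that cell from P, ejecting 6. So w(2) = 6. P is now [[2]].
Step i=1: Q has 1 at row 1, column 1; remove that cell from P, ejecting 2. So w(1) = 2. P is now [].

So w = 2 6 4 1 3 5 7.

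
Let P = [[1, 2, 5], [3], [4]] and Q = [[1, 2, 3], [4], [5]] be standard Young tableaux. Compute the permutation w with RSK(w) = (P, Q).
Reverse RSK: for i = n, n-1, ..., 1, locate i in Q, remove the corresponding corner cell from P, and reverse-bump its entry up through P; the value ejected from row 1 is w(i).

So w = 1 4 5 3 2.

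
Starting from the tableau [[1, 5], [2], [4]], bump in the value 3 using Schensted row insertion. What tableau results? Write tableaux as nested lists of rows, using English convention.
[[1, 3], [2, 5], [4]]

In row 1, 3 replaces 5 (the leftmost entry greater than 3); 5 is bumped to row 2. 5 is appended to row 2. The new tableau is [[1, 3], [2, 5], [4]].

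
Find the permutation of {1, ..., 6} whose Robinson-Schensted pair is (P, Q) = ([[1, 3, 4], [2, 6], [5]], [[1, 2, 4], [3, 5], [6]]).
2 5 3 6 4 1

Reverse RSK: for i = n, n-1, ..., 1, locate i in Q, remove the corresponding corner cell from P, and reverse-bump its entry up through P; the value ejected from row 1 is w(i).

So w = 2 5 3 6 4 1.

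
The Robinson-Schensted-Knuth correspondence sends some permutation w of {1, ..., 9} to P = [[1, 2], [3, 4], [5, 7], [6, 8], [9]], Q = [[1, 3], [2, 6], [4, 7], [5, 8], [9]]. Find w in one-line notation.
Reverse the RSK construction: for i from n down to 1, find the cell of Q containing i, remove the entry at that cell from P, and reverse-bump it up through P; the value ejected from row 1 is w(i).

Step i=9: Q has 9 at row 5, column 1; remove 9 from row 5 of P and reverse-bump: 9 enters row 4 and ejects 8; 8 enters row 3 and ejects 7; 7 enters row 2 and ejects 4; 4 enters row 1 and ejects 2. So w(9) = 2. P is now [[1, 4], [3, 7], [5, 8], [6, 9]].
Step i=8: Q has 8 at row 4, column 2; remove 9 from row 4 of P and reverse-bump: 9 enters row 3 and ejects 8; 8 enters row 2 and ejects 7; 7 enters row 1 and ejects 4. So w(8) = 4. P is now [[1, 7], [3, 8], [5, 9], [6]].
Step i=7: Q has 7 at row 3, column 2; remove 9 from row 3 of P and reverse-bump: 9 enters row 2 and ejects 8; 8 enters row 1 and ejects 7. So w(7) = 7. P is now [[1, 8], [3, 9], [5], [6]].
Step i=6: Q has 6 at row 2, column 2; remove 9 from row 2 of P and reverse-bump: 9 enters row 1 and ejects 8. So w(6) = 8. P is now [[1, 9], [3], [5], [6]].
Step i=5: Q has 5 at row 4, column 1; remove 6 from row 4 of P and reverse-bump: 6 enters row 3 and ejects 5; 5 enters row 2 and ejects 3; 3 enters row 1 and ejects 1. So w(5) = 1. P is now [[3, 9], [5], [6]].
Step i=4: Q has 4 at row 3, column 1; remove 6 from row 3 of P and reverse-bump: 6 enters row 2 and ejects 5; 5 enters row 1 and ejects 3. So w(4) = 3. P is now [[5, 9], [6]].
Step i=3: Q has 3 at row 1, column 2; remove that cell from P, ejecting 9. So w(3) = 9. P is now [[5], [6]].
Step i=2: Q has 2 at row 2, column 1; remove 6 from row 2 of P and reverse-bump: 6 enters row 1 and ejects 5. So w(2) = 5. P is now [[6]].
Step i=1: Q has 1 at row 1, column 1; remove that cell from P, ejecting 6. So w(1) = 6. P is now [].

So w = 6 5 9 3 1 8 7 4 2.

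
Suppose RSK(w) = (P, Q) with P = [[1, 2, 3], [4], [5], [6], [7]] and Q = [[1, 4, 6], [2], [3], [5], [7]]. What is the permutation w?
Reverse the RSK construction: for i from n down to 1, find the cell of Q containing i, remove the entry at that cell from P, and reverse-bump it up through P; the value ejected from row 1 is w(i).

Step i=7: Q has 7 at row 5, column 1; remove 7 from row 5 of P and reverse-bump: 7 enters row 4 and ejects 6; 6 enters row 3 and ejects 5; 5 enters row 2 and ejects 4; 4 enters row 1 and ejects 3. So w(7) = 3. P is now [[1, 2, 4], [5], [6], [7]].
Step i=6: Q has 6 at row 1, column 3; remove that cell from P, ejecting 4. So w(6) = 4. P is now [[1, 2], [5], [6], [7]].
Step i=5: Q has 5 at row 4, column 1; remove 7 from row 4 of P and reverse-bump: 7 enters row 3 and ejects 6; 6 enters row 2 and ejects 5; 5 enters row 1 and ejects 2. So w(5) = 2. P is now [[1, 5], [6], [7]].
Step i=4: Q has 4 at row 1, column 2; remove that cell from P, ejecting 5. So w(4) = 5. P is now [[1], [6], [7]].
Step i=3: Q has 3 at row 3, column 1; remove 7 from row 3 of P and reverse-bump: 7 enters row 2 and ejects 6; 6 enters row 1 and ejects 1. So w(3) = 1. P is now [[6], [7]].
Step i=2: Q has 2 at row 2, column 1; remove 7 from row 2 of P and reverse-bump: 7 enters row 1 and ejects 6. So w(2) = 6. P is now [[7]].
Step i=1: Q has 1 at row 1, column 1; remove that cell from P, ejecting 7. So w(1) = 7. P is now [].

So w = 7 6 1 5 2 4 3.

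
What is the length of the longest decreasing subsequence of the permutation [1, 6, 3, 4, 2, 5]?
3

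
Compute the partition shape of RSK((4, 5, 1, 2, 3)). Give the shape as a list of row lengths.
[3, 2]

Row-insert each entry into an empty tableau.

After inserting 4: P = [[4]].
After inserting 5: P = [[4, 5]].
After inserting 1: P = [[1, 5], [4]].
After inserting 2: P = [[1, 2], [4, 5]].
After inserting 3: P = [[1, 2, 3], [4, 5]].

The final insertion tableau P = [[1, 2, 3], [4, 5]] has shape [3, 2].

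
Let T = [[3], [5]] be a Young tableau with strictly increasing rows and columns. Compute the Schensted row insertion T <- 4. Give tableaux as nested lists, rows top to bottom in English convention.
4 is larger than every entry of row 1, so it is appended to row 1. The new tableau is [[3, 4], [5]].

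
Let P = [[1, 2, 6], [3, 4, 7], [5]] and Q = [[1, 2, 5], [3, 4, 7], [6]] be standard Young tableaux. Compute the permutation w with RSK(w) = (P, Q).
3 5 1 4 7 2 6

Reverse the RSK construction: for i from n down to 1, find the cell of Q containing i, remove the entry at that cell from P, and reverse-bump it up through P; the value ejected from row 1 is w(i).

Step i=7: Q has 7 at row 2, column 3; remove 7 from row 2 of P and reverse-bump: 7 enters row 1 and ejects 6. So w(7) = 6. P is now [[1, 2, 7], [3, 4], [5]].
Step i=6: Q has 6 at row 3, column 1; remove 5 from row 3 of P and reverse-bump: 5 enters row 2 and ejects 4; 4 enters row 1 and ejects 2. So w(6) = 2. P is now [[1, 4, 7], [3, 5]].
Step i=5: Q has 5 at row 1, column 3; remove that cell from P, ejecting 7. So w(5) = 7. P is now [[1, 4], [3, 5]].
Step i=4: Q has 4 at row 2, column 2; remove 5 from row 2 of P and reverse-bump: 5 enters row 1 and ejects 4. So w(4) = 4. P is now [[1, 5], [3]].
Step i=3: Q has 3 at row 2, column 1; remove 3 from row 2 of P and reverse-bump: 3 enters row 1 and ejects 1. So w(3) = 1. P is now [[3, 5]].
Step i=2: Q has 2 at row 1, column 2; remove that cell from P, ejecting 5. So w(2) = 5. P is now [[3]].
Step i=1: Q has 1 at row 1, column 1; remove that cell from P, ejecting 3. So w(1) = 3. P is now [].

So w = 3 5 1 4 7 2 6.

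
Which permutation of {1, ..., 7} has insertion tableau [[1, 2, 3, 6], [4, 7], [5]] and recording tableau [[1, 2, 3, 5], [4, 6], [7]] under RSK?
1 2 5 4 7 6 3

Reverse the RSK construction: for i from n down to 1, find the cell of Q containing i, remove the entry at that cell from P, and reverse-bump it up through P; the value ejected from row 1 is w(i).

Step i=7: Q has 7 at row 3, column 1; remove 5 from row 3 of P and reverse-bump: 5 enters row 2 and ejects 4; 4 enters row 1 and ejects 3. So w(7) = 3. P is now [[1, 2, 4, 6], [5, 7]].
Step i=6: Q has 6 at row 2, column 2; remove 7 from row 2 of P and reverse-bump: 7 enters row 1 and ejects 6. So w(6) = 6. P is now [[1, 2, 4, 7], [5]].
Step i=5: Q has 5 at row 1, column 4; remove that cell from P, ejecting 7. So w(5) = 7. P is now [[1, 2, 4], [5]].
Step i=4: Q has 4 at row 2, column 1; remove 5 from row 2 of P and reverse-bump: 5 enters row 1 and ejects 4. So w(4) = 4. P is now [[1, 2, 5]].
Step i=3: Q has 3 at row 1, column 3; remove that cell from P, ejecting 5. So w(3) = 5. P is now [[1, 2]].
Step i=2: Q has 2 at row 1, column 2; remove that cell from P, ejecting 2. So w(2) = 2. P is now [[1]].
Step i=1: Q has 1 at row 1, column 1; remove that cell from P, ejecting 1. So w(1) = 1. P is now [].

So w = 1 2 5 4 7 6 3.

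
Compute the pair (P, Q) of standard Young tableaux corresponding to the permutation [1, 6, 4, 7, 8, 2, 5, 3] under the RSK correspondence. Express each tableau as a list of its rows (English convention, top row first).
P = [[1, 2, 3, 8], [4, 5], [6, 7]], Q = [[1, 2, 4, 5], [3, 7], [6, 8]]

Insert each entry of the permutation into P by Schensted row insertion, recording in Q the position of each new cell.

After inserting 1: P = [[1]].
After inserting 6: P = [[1, 6]].
After inserting 4: P = [[1, 4], [6]].
After inserting 7: P = [[1, 4, 7], [6]].
After inserting 8: P = [[1, 4, 7, 8], [6]].
After inserting 2: P = [[1, 2, 7, 8], [4], [6]].
After inserting 5: P = [[1, 2, 5, 8], [4, 7], [6]].
After inserting 3: P = [[1, 2, 3, 8], [4, 5], [6, 7]].

So P = [[1, 2, 3, 8], [4, 5], [6, 7]], Q = [[1, 2, 4, 5], [3, 7], [6, 8]].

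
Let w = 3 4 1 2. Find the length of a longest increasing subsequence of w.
2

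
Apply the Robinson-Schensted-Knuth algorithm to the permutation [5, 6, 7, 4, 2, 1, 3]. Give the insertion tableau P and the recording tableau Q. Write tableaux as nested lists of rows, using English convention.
Insert each entry of the permutation into P by Schensted row insertion, recording in Q the position of each new cell.

Insert 5: appended to row 1. P = [[5]].
Insert 6: appended to row 1. P = [[5, 6]].
Insert 7: appended to row 1. P = [[5, 6, 7]].
Insert 4: 4 bumps 5 from row 1; 5 starts row 2. P = [[4, 6, 7], [5]].
Insert 2: 2 bumps 4 from row 1; 4 bumps 5 from row 2; 5 starts row 3. P = [[2, 6, 7], [4], [5]].
Insert 1: 1 bumps 2 from row 1; 2 bumps 4 from row 2; 4 bumps 5 from row 3; 5 starts row 4. P = [[1, 6, 7], [2], [4], [5]].
Insert 3: 3 bumps 6 from row 1; 6 appends to row 2. P = [[1, 3, 7], [2, 6], [4], [5]].

So P = [[1, 3, 7], [2, 6], [4], [5]], Q = [[1, 2, 3], [4, 7], [5], [6]].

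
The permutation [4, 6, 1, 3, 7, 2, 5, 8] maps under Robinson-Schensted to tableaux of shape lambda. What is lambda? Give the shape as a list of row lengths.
Row-insert each entry into an empty tableau.

After inserting 4: P = [[4]].
After inserting 6: P = [[4, 6]].
After inserting 1: P = [[1, 6], [4]].
After inserting 3: P = [[1, 3], [4, 6]].
After inserting 7: P = [[1, 3, 7], [4, 6]].
After inserting 2: P = [[1, 2, 7], [3, 6], [4]].
After inserting 5: P = [[1, 2, 5], [3, 6, 7], [4]].
After inserting 8: P = [[1, 2, 5, 8], [3, 6, 7], [4]].

The final insertion tableau P = [[1, 2, 5, 8], [3, 6, 7], [4]] has shape [4, 3, 1].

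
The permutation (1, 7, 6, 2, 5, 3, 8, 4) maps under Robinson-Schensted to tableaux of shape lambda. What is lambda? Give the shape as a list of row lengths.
[4, 2, 1, 1]

Row-insert each entry into an empty tableau.

After inserting 1: P = [[1]].
After inserting 7: P = [[1, 7]].
After inserting 6: P = [[1, 6], [7]].
After inserting 2: P = [[1, 2], [6], [7]].
After inserting 5: P = [[1, 2, 5], [6], [7]].
After inserting 3: P = [[1, 2, 3], [5], [6], [7]].
After inserting 8: P = [[1, 2, 3, 8], [5], [6], [7]].
After inserting 4: P = [[1, 2, 3, 4], [5, 8], [6], [7]].

The final insertion tableau P = [[1, 2, 3, 4], [5, 8], [6], [7]] has shape [4, 2, 1, 1].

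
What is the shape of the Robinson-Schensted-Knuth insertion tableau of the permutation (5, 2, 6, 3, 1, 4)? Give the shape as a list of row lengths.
Row-insert each entry into an empty tableau.

After inserting 5: P = [[5]].
After inserting 2: P = [[2], [5]].
After inserting 6: P = [[2, 6], [5]].
After inserting 3: P = [[2, 3], [5, 6]].
After inserting 1: P = [[1, 3], [2, 6], [5]].
After inserting 4: P = [[1, 3, 4], [2, 6], [5]].

The final insertion tableau P = [[1, 3, 4], [2, 6], [5]] has shape [3, 2, 1].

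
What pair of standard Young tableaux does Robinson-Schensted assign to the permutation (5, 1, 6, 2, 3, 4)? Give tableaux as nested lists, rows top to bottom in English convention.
Insert each entry of the permutation into P by Schensted row insertion, recording in Q the position of each new cell.

After inserting 5: P = [[5]].
After inserting 1: P = [[1], [5]].
After inserting 6: P = [[1, 6], [5]].
After inserting 2: P = [[1, 2], [5, 6]].
After inserting 3: P = [[1, 2, 3], [5, 6]].
After inserting 4: P = [[1, 2, 3, 4], [5, 6]].

So P = [[1, 2, 3, 4], [5, 6]], Q = [[1, 3, 5, 6], [2, 4]].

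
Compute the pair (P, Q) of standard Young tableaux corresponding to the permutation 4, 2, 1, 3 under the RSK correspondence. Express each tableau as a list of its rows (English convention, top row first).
Insert each entry of the permutation into P by Schensted row insertion, recording in Q the position of each new cell.

After inserting 4: P = [[4]].
After inserting 2: P = [[2], [4]].
After inserting 1: P = [[1], [2], [4]].
After inserting 3: P = [[1, 3], [2], [4]].

So P = [[1, 3], [2], [4]], Q = [[1, 4], [2], [3]].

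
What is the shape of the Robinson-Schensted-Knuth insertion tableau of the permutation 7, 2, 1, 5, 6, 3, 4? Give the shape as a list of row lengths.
[3, 3, 1]

Row-insert each entry into an empty tableau.

After inserting 7: P = [[7]].
After inserting 2: P = [[2], [7]].
After inserting 1: P = [[1], [2], [7]].
After inserting 5: P = [[1, 5], [2], [7]].
After inserting 6: P = [[1, 5, 6], [2], [7]].
After inserting 3: P = [[1, 3, 6], [2, 5], [7]].
After inserting 4: P = [[1, 3, 4], [2, 5, 6], [7]].

The final insertion tableau P = [[1, 3, 4], [2, 5, 6], [7]] has shape [3, 3, 1].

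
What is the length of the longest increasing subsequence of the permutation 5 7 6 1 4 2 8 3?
3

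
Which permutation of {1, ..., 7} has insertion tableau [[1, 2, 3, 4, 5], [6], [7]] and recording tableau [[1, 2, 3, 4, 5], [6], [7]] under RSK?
1 2 3 4 7 6 5

Reverse the RSK construction: for i from n down to 1, find the cell of Q containing i, remove the entry at that cell from P, and reverse-bump it up through P; the value ejected from row 1 is w(i).

Step i=7: Q has 7 at row 3, column 1; remove 7 from row 3 of P and reverse-bump: 7 enters row 2 and ejects 6; 6 enters row 1 and ejects 5. So w(7) = 5. P is now [[1, 2, 3, 4, 6], [7]].
Step i=6: Q has 6 at row 2, column 1; remove 7 from row 2 of P and reverse-bump: 7 enters row 1 and ejects 6. So w(6) = 6. P is now [[1, 2, 3, 4, 7]].
Step i=5: Q has 5 at row 1, column 5; remove that cell from P, ejecting 7. So w(5) = 7. P is now [[1, 2, 3, 4]].
Step i=4: Q has 4 at row 1, column 4; remove that cell from P, ejecting 4. So w(4) = 4. P is now [[1, 2, 3]].
Step i=3: Q has 3 at row 1, column 3; remove that cell from P, ejecting 3. So w(3) = 3. P is now [[1, 2]].
Step i=2: Q has 2 at row 1, column 2; remove that cell from P, ejecting 2. So w(2) = 2. P is now [[1]].
Step i=1: Q has 1 at row 1, column 1; remove that cell from P, ejecting 1. So w(1) = 1. P is now [].

So w = 1 2 3 4 7 6 5.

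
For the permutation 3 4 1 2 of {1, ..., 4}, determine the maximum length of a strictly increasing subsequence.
2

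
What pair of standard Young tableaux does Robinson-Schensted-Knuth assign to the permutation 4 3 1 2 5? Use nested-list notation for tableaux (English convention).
P = [[1, 2, 5], [3], [4]], Q = [[1, 4, 5], [2], [3]]

Insert each entry of the permutation into P by Schensted row insertion, recording in Q the position of each new cell.

After inserting 4: P = [[4]].
After inserting 3: P = [[3], [4]].
After inserting 1: P = [[1], [3], [4]].
After inserting 2: P = [[1, 2], [3], [4]].
After inserting 5: P = [[1, 2, 5], [3], [4]].

So P = [[1, 2, 5], [3], [4]], Q = [[1, 4, 5], [2], [3]].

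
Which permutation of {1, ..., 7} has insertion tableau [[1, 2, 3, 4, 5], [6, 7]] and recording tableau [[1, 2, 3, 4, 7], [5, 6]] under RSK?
Reverse the RSK construction: for i from n down to 1, find the cell of Q containing i, remove the entry at that cell from P, and reverse-bump it up through P; the value ejected from row 1 is w(i).

Step i=7: Q has 7 at row 1, column 5; remove that cell from P, ejecting 5. So w(7) = 5. P is now [[1, 2, 3, 4], [6, 7]].
Step i=6: Q has 6 at row 2, column 2; remove 7 from row 2 of P and reverse-bump: 7 enters row 1 and ejects 4. So w(6) = 4. P is now [[1, 2, 3, 7], [6]].
Step i=5: Q has 5 at row 2, column 1; remove 6 from row 2 of P and reverse-bump: 6 enters row 1 and ejects 3. So w(5) = 3. P is now [[1, 2, 6, 7]].
Step i=4: Q has 4 at row 1, column 4; remove that cell from P, ejecting 7. So w(4) = 7. P is now [[1, 2, 6]].
Step i=3: Q has 3 at row 1, column 3; remove that cell from P, ejecting 6. So w(3) = 6. P is now [[1, 2]].
Step i=2: Q has 2 at row 1, column 2; remove that cell from P, ejecting 2. So w(2) = 2. P is now [[1]].
Step i=1: Q has 1 at row 1, column 1; remove that cell from P, ejecting 1. So w(1) = 1. P is now [].

So w = 1 2 6 7 3 4 5.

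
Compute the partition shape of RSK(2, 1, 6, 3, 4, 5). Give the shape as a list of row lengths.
[4, 2]

Row-insert each entry into an empty tableau.

After inserting 2: P = [[2]].
After inserting 1: P = [[1], [2]].
After inserting 6: P = [[1, 6], [2]].
After inserting 3: P = [[1, 3], [2, 6]].
After inserting 4: P = [[1, 3, 4], [2, 6]].
After inserting 5: P = [[1, 3, 4, 5], [2, 6]].

The final insertion tableau P = [[1, 3, 4, 5], [2, 6]] has shape [4, 2].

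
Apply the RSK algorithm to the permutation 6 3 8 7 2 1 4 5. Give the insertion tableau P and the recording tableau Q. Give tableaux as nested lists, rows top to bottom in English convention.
P = [[1, 4, 5], [2, 7], [3, 8], [6]], Q = [[1, 3, 8], [2, 4], [5, 7], [6]]

Insert each entry of the permutation into P by Schensted row insertion, recording in Q the position of each new cell.

Insert 6: appended to row 1. P = [[6]].
Insert 3: 3 bumps 6 from row 1; 6 starts row 2. P = [[3], [6]].
Insert 8: appended to row 1. P = [[3, 8], [6]].
Insert 7: 7 bumps 8 from row 1; 8 appends to row 2. P = [[3, 7], [6, 8]].
Insert 2: 2 bumps 3 from row 1; 3 bumps 6 from row 2; 6 starts row 3. P = [[2, 7], [3, 8], [6]].
Insert 1: 1 bumps 2 from row 1; 2 bumps 3 from row 2; 3 bumps 6 from row 3; 6 starts row 4. P = [[1, 7], [2, 8], [3], [6]].
Insert 4: 4 bumps 7 from row 1; 7 bumps 8 from row 2; 8 appends to row 3. P = [[1, 4], [2, 7], [3, 8], [6]].
Insert 5: appended to row 1. P = [[1, 4, 5], [2, 7], [3, 8], [6]].

So P = [[1, 4, 5], [2, 7], [3, 8], [6]], Q = [[1, 3, 8], [2, 4], [5, 7], [6]].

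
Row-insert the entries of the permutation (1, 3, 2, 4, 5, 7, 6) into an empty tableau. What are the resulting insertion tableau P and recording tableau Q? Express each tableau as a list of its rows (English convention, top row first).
Insert each entry of the permutation into P by Schensted row insertion, recording in Q the position of each new cell.

After inserting 1: P = [[1]].
After inserting 3: P = [[1, 3]].
After inserting 2: P = [[1, 2], [3]].
After inserting 4: P = [[1, 2, 4], [3]].
After inserting 5: P = [[1, 2, 4, 5], [3]].
After inserting 7: P = [[1, 2, 4, 5, 7], [3]].
After inserting 6: P = [[1, 2, 4, 5, 6], [3, 7]].

So P = [[1, 2, 4, 5, 6], [3, 7]], Q = [[1, 2, 4, 5, 6], [3, 7]].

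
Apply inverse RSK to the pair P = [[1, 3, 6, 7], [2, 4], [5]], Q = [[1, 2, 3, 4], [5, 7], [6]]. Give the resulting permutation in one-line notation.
2 5 6 7 4 1 3

Reverse the RSK construction: for i from n down to 1, find the cell of Q containing i, remove the entry at that cell from P, and reverse-bump it up through P; the value ejected from row 1 is w(i).

Step i=7: Q has 7 at row 2, column 2; remove 4 from row 2 of P and reverse-bump: 4 enters row 1 and ejects 3. So w(7) = 3. P is now [[1, 4, 6, 7], [2], [5]].
Step i=6: Q has 6 at row 3, column 1; remove 5 from row 3 of P and reverse-bump: 5 enters row 2 and ejects 2; 2 enters row 1 and ejects 1. So w(6) = 1. P is now [[2, 4, 6, 7], [5]].
Step i=5: Q has 5 at row 2, column 1; remove 5 from row 2 of P and reverse-bump: 5 enters row 1 and ejects 4. So w(5) = 4. P is now [[2, 5, 6, 7]].
Step i=4: Q has 4 at row 1, column 4; remove that cell from P, ejecting 7. So w(4) = 7. P is now [[2, 5, 6]].
Step i=3: Q has 3 at row 1, column 3; remove that cell from P, ejecting 6. So w(3) = 6. P is now [[2, 5]].
Step i=2: Q has 2 at row 1, column 2; remove that cell from P, ejecting 5. So w(2) = 5. P is now [[2]].
Step i=1: Q has 1 at row 1, column 1; remove that cell from P, ejecting 2. So w(1) = 2. P is now [].

So w = 2 5 6 7 4 1 3.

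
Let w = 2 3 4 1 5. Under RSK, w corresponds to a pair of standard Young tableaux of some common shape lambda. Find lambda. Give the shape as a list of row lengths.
Row-insert each entry into an empty tableau.

After inserting 2: P = [[2]].
After inserting 3: P = [[2, 3]].
After inserting 4: P = [[2, 3, 4]].
After inserting 1: P = [[1, 3, 4], [2]].
After inserting 5: P = [[1, 3, 4, 5], [2]].

The final insertion tableau P = [[1, 3, 4, 5], [2]] has shape [4, 1].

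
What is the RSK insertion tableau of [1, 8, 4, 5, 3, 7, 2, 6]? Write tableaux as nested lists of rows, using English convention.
P = [[1, 2, 5, 6], [3, 7], [4], [8]]

After inserting 1: P = [[1]].
After inserting 8: P = [[1, 8]].
After inserting 4: P = [[1, 4], [8]].
After inserting 5: P = [[1, 4, 5], [8]].
After inserting 3: P = [[1, 3, 5], [4], [8]].
After inserting 7: P = [[1, 3, 5, 7], [4], [8]].
After inserting 2: P = [[1, 2, 5, 7], [3], [4], [8]].
After inserting 6: P = [[1, 2, 5, 6], [3, 7], [4], [8]].

So P = [[1, 2, 5, 6], [3, 7], [4], [8]].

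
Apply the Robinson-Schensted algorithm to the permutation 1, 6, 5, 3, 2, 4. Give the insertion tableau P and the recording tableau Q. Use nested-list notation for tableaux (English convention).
Insert each entry of the permutation into P by Schensted row insertion, recording in Q the position of each new cell.

After inserting 1: P = [[1]].
After inserting 6: P = [[1, 6]].
After inserting 5: P = [[1, 5], [6]].
After inserting 3: P = [[1, 3], [5], [6]].
After inserting 2: P = [[1, 2], [3], [5], [6]].
After inserting 4: P = [[1, 2, 4], [3], [5], [6]].

So P = [[1, 2, 4], [3], [5], [6]], Q = [[1, 2, 6], [3], [4], [5]].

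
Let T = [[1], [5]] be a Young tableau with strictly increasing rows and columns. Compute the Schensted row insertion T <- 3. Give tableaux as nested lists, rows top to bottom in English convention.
3 is larger than every entry of row 1, so it is appended to row 1. The new tableau is [[1, 3], [5]].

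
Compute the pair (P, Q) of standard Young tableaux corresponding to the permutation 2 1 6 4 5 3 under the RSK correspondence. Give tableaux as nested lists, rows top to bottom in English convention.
Insert each entry of the permutation into P by Schensted row insertion, recording in Q the position of each new cell.

Insert 2: appended to row 1. P = [[2]].
Insert 1: 1 bumps 2 from row 1; 2 starts row 2. P = [[1], [2]].
Insert 6: appended to row 1. P = [[1, 6], [2]].
Insert 4: 4 bumps 6 from row 1; 6 appends to row 2. P = [[1, 4], [2, 6]].
Insert 5: appended to row 1. P = [[1, 4, 5], [2, 6]].
Insert 3: 3 bumps 4 from row 1; 4 bumps 6 from row 2; 6 starts row 3. P = [[1, 3, 5], [2, 4], [6]].

So P = [[1, 3, 5], [2, 4], [6]], Q = [[1, 3, 5], [2, 4], [6]].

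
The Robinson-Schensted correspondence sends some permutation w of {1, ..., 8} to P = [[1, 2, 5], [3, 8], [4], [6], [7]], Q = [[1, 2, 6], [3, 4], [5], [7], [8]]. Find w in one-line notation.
7 8 1 6 4 5 3 2

Reverse the RSK construction: for i from n down to 1, find the cell of Q containing i, remove the entry at that cell from P, and reverse-bump it up through P; the value ejected from row 1 is w(i).

Step i=8: Q has 8 at row 5, column 1; remove 7 from row 5 of P and reverse-bump: 7 enters row 4 and ejects 6; 6 enters row 3 and ejects 4; 4 enters row 2 and ejects 3; 3 enters row 1 and ejects 2. So w(8) = 2. P is now [[1, 3, 5], [4, 8], [6], [7]].
Step i=7: Q has 7 at row 4, column 1; remove 7 from row 4 of P and reverse-bump: 7 enters row 3 and ejects 6; 6 enters row 2 and ejects 4; 4 enters row 1 and ejects 3. So w(7) = 3. P is now [[1, 4, 5], [6, 8], [7]].
Step i=6: Q has 6 at row 1, column 3; remove that cell from P, ejecting 5. So w(6) = 5. P is now [[1, 4], [6, 8], [7]].
Step i=5: Q has 5 at row 3, column 1; remove 7 from row 3 of P and reverse-bump: 7 enters row 2 and ejects 6; 6 enters row 1 and ejects 4. So w(5) = 4. P is now [[1, 6], [7, 8]].
Step i=4: Q has 4 at row 2, column 2; remove 8 from row 2 of P and reverse-bump: 8 enters row 1 and ejects 6. So w(4) = 6. P is now [[1, 8], [7]].
Step i=3: Q has 3 at row 2, column 1; remove 7 from row 2 of P and reverse-bump: 7 enters row 1 and ejects 1. So w(3) = 1. P is now [[7, 8]].
Step i=2: Q has 2 at row 1, column 2; remove that cell from P, ejecting 8. So w(2) = 8. P is now [[7]].
Step i=1: Q has 1 at row 1, column 1; remove that cell from P, ejecting 7. So w(1) = 7. P is now [].

So w = 7 8 1 6 4 5 3 2.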